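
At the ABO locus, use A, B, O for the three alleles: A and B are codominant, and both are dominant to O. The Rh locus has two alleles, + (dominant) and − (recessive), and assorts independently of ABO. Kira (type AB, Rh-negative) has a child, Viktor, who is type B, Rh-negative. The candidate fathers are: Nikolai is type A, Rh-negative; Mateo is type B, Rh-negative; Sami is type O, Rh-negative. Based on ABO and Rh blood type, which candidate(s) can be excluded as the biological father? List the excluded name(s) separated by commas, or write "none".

none

A candidate is excluded only if no genotype consistent with his phenotype could produce a type B, Rh-negative child with a type AB, Rh-negative mother.
Every candidate has at least one consistent genotype combination, so none can be excluded.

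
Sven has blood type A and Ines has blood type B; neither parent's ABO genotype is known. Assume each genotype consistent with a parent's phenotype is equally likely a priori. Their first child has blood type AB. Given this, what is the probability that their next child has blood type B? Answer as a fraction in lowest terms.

Possible genotypes: Sven ∈ {AA, AO}; Ines ∈ {BB, BO}.
Weight each parental genotype pair by prior × P(type-AB child):
  AA × BB: posterior weight 4/9; P(next child type B) = 0.
  AA × BO: posterior weight 2/9; P(next child type B) = 0.
  AO × BB: posterior weight 2/9; P(next child type B) = 1/2.
  AO × BO: posterior weight 1/9; P(next child type B) = 1/4.
Weighted sum = 5/36.

5/36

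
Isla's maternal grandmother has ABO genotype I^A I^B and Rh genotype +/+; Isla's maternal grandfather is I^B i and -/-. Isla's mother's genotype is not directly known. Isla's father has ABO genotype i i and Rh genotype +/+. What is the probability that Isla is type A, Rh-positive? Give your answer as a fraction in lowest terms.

1/4

Isla's mother's ABO genotype from I^A I^B × I^B i: 1/4 I^A I^B, 1/4 I^A i, 1/4 I^B I^B, 1/4 I^B i.
Crossing each possibility with the father i i and summing P(type A): 1/4·1/2 + 1/4·1/2 + 1/4·0 + 1/4·0 = 1/4.
Similarly for Rh via the mother's Rh distribution: P(Rh+) = 1.
Independent loci: 1/4 × 1 = 1/4.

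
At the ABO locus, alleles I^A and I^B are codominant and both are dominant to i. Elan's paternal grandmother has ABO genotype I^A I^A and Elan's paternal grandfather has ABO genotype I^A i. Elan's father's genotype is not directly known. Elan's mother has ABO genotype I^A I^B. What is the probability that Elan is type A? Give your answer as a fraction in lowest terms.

1/2

Elan's father's ABO genotype from I^A I^A × I^A i: 1/2 I^A I^A, 1/2 I^A i.
Crossing each possibility with the mother I^A I^B and summing P(type A): 1/2·1/2 + 1/2·1/2 = 1/2.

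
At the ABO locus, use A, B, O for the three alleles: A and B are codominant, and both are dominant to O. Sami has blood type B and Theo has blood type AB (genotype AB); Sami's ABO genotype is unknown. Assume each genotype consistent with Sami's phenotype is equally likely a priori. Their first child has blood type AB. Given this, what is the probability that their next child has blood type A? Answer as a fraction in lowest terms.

1/12

Possible genotypes: Sami ∈ {BB, BO}; Theo ∈ {AB}.
Weight each parental genotype pair by prior × P(type-AB child):
  BB × AB: posterior weight 2/3; P(next child type A) = 0.
  BO × AB: posterior weight 1/3; P(next child type A) = 1/4.
Weighted sum = 1/12.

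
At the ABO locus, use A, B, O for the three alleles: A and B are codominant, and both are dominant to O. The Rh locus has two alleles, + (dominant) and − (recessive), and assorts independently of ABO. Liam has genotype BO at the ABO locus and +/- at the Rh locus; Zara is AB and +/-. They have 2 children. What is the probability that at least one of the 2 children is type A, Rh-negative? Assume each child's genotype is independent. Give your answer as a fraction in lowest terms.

ABO cross BO × AB → 1/4 A, 1/2 B, 1/4 AB.
Rh cross +/- × +/- → 3/4 Rh+, 1/4 Rh-; so P(type A, Rh-negative) = 1/4 × 1/4 = 1/16 per child.
P(none) = (15/16)^2 = 225/256; P(at least one) = 1 − 225/256 = 31/256.

31/256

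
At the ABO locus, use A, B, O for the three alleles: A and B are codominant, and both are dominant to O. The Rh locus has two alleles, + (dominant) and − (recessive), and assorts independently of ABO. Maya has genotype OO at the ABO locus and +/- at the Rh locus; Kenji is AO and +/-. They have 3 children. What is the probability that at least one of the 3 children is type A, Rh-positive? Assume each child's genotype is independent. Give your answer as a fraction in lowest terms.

ABO cross OO × AO → 1/2 O, 1/2 A.
Rh cross +/- × +/- → 3/4 Rh+, 1/4 Rh-; so P(type A, Rh-positive) = 1/2 × 3/4 = 3/8 per child.
P(none) = (5/8)^3 = 125/512; P(at least one) = 1 − 125/512 = 387/512.

387/512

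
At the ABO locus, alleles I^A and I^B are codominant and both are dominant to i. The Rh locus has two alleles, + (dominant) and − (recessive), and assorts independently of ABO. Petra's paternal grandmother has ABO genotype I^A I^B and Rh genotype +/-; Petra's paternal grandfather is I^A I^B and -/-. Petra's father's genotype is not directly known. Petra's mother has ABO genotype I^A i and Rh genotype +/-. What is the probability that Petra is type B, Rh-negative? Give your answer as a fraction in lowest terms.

3/32

Petra's father's ABO genotype from I^A I^B × I^A I^B: 1/4 I^A I^A, 1/2 I^A I^B, 1/4 I^B I^B.
Crossing each possibility with the mother I^A i and summing P(type B): 1/4·0 + 1/2·1/4 + 1/4·1/2 = 1/4.
Similarly for Rh via the father's Rh distribution: P(Rh-) = 3/8.
Independent loci: 1/4 × 3/8 = 3/32.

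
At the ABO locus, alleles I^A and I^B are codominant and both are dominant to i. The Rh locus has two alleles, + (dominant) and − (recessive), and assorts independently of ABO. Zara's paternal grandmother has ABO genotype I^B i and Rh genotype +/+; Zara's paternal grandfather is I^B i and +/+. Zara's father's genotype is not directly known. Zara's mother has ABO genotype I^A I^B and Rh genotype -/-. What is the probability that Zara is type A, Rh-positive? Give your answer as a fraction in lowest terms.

1/4

Zara's father's ABO genotype from I^B i × I^B i: 1/4 I^B I^B, 1/2 I^B i, 1/4 i i.
Crossing each possibility with the mother I^A I^B and summing P(type A): 1/4·0 + 1/2·1/4 + 1/4·1/2 = 1/4.
Similarly for Rh via the father's Rh distribution: P(Rh+) = 1.
Independent loci: 1/4 × 1 = 1/4.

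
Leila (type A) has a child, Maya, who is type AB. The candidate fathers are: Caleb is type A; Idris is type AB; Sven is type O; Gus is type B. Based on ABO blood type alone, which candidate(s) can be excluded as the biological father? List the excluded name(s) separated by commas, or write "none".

Caleb, Sven

A candidate is excluded only if no genotype consistent with his phenotype could produce a type AB child with a type A mother.
Caleb (type A): no genotype consistent with that phenotype can produce a type-AB child with a type-A mother.
Sven (type O): no genotype consistent with that phenotype can produce a type-AB child with a type-A mother.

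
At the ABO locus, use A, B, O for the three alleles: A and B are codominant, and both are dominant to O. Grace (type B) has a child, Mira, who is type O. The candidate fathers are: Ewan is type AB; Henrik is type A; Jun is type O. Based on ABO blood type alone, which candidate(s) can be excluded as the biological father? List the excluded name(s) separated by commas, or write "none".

Ewan

A candidate is excluded only if no genotype consistent with his phenotype could produce a type O child with a type B mother.
Ewan (type AB): no genotype consistent with that phenotype can produce a type-O child with a type-B mother.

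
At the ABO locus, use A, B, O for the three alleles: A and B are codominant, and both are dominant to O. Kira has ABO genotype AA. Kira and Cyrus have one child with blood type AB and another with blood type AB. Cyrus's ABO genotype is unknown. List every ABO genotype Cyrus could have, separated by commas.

For each candidate genotype of Cyrus, check whether crossing it with AA can produce every observed child phenotype.
  AA → possible child types {A} ✗
  AB → possible child types {A, AB} ✓
  AO → possible child types {A} ✗
  BB → possible child types {AB} ✓
  BO → possible child types {A, AB} ✓
  OO → possible child types {A} ✗

AB, BB, BO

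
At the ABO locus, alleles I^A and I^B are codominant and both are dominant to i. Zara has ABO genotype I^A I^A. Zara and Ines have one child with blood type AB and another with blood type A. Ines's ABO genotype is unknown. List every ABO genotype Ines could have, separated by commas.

I^A I^B, I^B i

For each candidate genotype of Ines, check whether crossing it with I^A I^A can produce every observed child phenotype.
  I^A I^A → possible child types {A} ✗
  I^A I^B → possible child types {A, AB} ✓
  I^A i → possible child types {A} ✗
  I^B I^B → possible child types {AB} ✗
  I^B i → possible child types {A, AB} ✓
  i i → possible child types {A} ✗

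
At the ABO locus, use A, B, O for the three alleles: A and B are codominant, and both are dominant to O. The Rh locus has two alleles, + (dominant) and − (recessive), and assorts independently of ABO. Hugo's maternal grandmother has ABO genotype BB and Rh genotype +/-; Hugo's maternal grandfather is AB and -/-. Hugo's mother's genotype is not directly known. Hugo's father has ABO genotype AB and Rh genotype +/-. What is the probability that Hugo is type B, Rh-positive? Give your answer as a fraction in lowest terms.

15/64

Hugo's mother's ABO genotype from BB × AB: 1/2 AB, 1/2 BB.
Crossing each possibility with the father AB and summing P(type B): 1/2·1/4 + 1/2·1/2 = 3/8.
Similarly for Rh via the mother's Rh distribution: P(Rh+) = 5/8.
Independent loci: 3/8 × 5/8 = 15/64.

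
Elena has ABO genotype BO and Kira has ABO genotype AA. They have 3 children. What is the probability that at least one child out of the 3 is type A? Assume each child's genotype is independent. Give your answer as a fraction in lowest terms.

7/8

ABO cross BO × AA → 1/2 A, 1/2 AB.
So P(type A) = 1/2 per child.
P(none) = (1/2)^3 = 1/8; P(at least one) = 1 − 1/8 = 7/8.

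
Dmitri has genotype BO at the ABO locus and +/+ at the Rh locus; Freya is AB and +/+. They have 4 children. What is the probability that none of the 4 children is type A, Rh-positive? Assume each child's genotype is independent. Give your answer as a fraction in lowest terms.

ABO cross BO × AB → 1/4 A, 1/2 B, 1/4 AB.
Rh cross +/+ × +/+ → 1 Rh+; so P(type A, Rh-positive) = 1/4 × 1 = 1/4 per child.
P(not type A, Rh-positive) = 3/4 for one child; (3/4)^4 = 81/256.

81/256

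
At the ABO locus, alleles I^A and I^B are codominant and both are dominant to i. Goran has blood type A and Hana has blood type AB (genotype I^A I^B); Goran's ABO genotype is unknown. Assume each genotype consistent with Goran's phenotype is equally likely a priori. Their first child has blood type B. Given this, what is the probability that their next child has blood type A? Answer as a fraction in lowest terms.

1/2

Possible genotypes: Goran ∈ {I^A I^A, I^A i}; Hana ∈ {I^A I^B}.
Weight each parental genotype pair by prior × P(type-B child):
  I^A i × I^A I^B: posterior weight 1; P(next child type A) = 1/2.
Weighted sum = 1/2.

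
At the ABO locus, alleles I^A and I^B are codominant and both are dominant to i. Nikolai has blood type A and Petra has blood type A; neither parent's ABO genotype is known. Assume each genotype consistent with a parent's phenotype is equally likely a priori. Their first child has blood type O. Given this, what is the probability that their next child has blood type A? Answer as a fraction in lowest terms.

Possible genotypes: Nikolai ∈ {I^A I^A, I^A i}; Petra ∈ {I^A I^A, I^A i}.
Weight each parental genotype pair by prior × P(type-O child):
  I^A i × I^A i: posterior weight 1; P(next child type A) = 3/4.
Weighted sum = 3/4.

3/4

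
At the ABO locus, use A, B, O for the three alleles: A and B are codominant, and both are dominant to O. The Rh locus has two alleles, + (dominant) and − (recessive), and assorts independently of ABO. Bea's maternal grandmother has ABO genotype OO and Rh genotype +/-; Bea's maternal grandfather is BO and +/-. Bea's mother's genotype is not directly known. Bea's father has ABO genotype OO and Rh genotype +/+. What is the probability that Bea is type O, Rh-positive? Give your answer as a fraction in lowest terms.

Bea's mother's ABO genotype from OO × BO: 1/2 BO, 1/2 OO.
Crossing each possibility with the father OO and summing P(type O): 1/2·1/2 + 1/2·1 = 3/4.
Similarly for Rh via the mother's Rh distribution: P(Rh+) = 1.
Independent loci: 3/4 × 1 = 3/4.

3/4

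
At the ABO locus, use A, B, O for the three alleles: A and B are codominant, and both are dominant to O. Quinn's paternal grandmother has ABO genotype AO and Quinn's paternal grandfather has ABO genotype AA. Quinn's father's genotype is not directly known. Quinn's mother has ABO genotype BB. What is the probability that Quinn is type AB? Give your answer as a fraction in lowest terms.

3/4

Quinn's father's ABO genotype from AO × AA: 1/2 AA, 1/2 AO.
Crossing each possibility with the mother BB and summing P(type AB): 1/2·1 + 1/2·1/2 = 3/4.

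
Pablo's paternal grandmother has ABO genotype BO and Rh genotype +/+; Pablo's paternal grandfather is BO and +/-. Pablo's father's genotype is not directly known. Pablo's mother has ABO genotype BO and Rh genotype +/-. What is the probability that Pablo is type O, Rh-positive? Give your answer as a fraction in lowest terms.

7/32

Pablo's father's ABO genotype from BO × BO: 1/4 BB, 1/2 BO, 1/4 OO.
Crossing each possibility with the mother BO and summing P(type O): 1/4·0 + 1/2·1/4 + 1/4·1/2 = 1/4.
Similarly for Rh via the father's Rh distribution: P(Rh+) = 7/8.
Independent loci: 1/4 × 7/8 = 7/32.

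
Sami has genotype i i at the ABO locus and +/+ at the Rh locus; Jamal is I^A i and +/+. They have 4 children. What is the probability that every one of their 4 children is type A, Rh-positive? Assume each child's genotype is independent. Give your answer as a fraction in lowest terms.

ABO cross i i × I^A i → 1/2 O, 1/2 A.
Rh cross +/+ × +/+ → 1 Rh+; so P(type A, Rh-positive) = 1/2 × 1 = 1/2 per child.
All 4 independent: (1/2)^4 = 1/16.

1/16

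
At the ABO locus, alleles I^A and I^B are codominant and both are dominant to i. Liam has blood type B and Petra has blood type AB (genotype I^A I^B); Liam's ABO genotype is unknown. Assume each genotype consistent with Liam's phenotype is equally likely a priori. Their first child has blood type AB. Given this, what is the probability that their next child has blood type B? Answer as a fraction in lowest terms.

Possible genotypes: Liam ∈ {I^B I^B, I^B i}; Petra ∈ {I^A I^B}.
Weight each parental genotype pair by prior × P(type-AB child):
  I^B I^B × I^A I^B: posterior weight 2/3; P(next child type B) = 1/2.
  I^B i × I^A I^B: posterior weight 1/3; P(next child type B) = 1/2.
Weighted sum = 1/2.

1/2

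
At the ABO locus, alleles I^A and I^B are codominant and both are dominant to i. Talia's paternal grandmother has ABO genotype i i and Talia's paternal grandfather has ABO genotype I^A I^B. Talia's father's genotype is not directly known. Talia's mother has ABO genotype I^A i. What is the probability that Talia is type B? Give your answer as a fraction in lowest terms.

Talia's father's ABO genotype from i i × I^A I^B: 1/2 I^A i, 1/2 I^B i.
Crossing each possibility with the mother I^A i and summing P(type B): 1/2·0 + 1/2·1/4 = 1/8.

1/8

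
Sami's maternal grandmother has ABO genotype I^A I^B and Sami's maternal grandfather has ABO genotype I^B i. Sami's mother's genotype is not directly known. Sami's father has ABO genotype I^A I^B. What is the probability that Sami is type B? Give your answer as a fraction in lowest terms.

3/8

Sami's mother's ABO genotype from I^A I^B × I^B i: 1/4 I^A I^B, 1/4 I^A i, 1/4 I^B I^B, 1/4 I^B i.
Crossing each possibility with the father I^A I^B and summing P(type B): 1/4·1/4 + 1/4·1/4 + 1/4·1/2 + 1/4·1/2 = 3/8.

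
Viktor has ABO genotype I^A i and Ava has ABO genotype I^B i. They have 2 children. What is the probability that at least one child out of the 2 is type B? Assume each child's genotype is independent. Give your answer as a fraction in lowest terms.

7/16

ABO cross I^A i × I^B i → 1/4 O, 1/4 A, 1/4 B, 1/4 AB.
So P(type B) = 1/4 per child.
P(none) = (3/4)^2 = 9/16; P(at least one) = 1 − 9/16 = 7/16.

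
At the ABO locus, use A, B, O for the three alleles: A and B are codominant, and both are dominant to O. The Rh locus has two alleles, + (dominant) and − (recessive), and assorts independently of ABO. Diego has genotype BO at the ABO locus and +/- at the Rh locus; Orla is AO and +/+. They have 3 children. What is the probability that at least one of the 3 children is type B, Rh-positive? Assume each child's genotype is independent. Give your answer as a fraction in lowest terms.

37/64

ABO cross BO × AO → 1/4 O, 1/4 A, 1/4 B, 1/4 AB.
Rh cross +/- × +/+ → 1 Rh+; so P(type B, Rh-positive) = 1/4 × 1 = 1/4 per child.
P(none) = (3/4)^3 = 27/64; P(at least one) = 1 − 27/64 = 37/64.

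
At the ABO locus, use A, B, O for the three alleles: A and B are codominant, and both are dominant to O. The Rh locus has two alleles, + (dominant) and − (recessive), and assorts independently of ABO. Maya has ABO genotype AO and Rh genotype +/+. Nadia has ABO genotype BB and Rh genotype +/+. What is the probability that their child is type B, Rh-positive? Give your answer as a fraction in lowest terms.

ABO cross AO × BB → offspring phenotypes: 1/2 B, 1/2 AB.
Rh cross +/+ × +/+ → 1 Rh+.
Independent loci: P(type B, Rh-positive) = 1/2 × 1 = 1/2.

1/2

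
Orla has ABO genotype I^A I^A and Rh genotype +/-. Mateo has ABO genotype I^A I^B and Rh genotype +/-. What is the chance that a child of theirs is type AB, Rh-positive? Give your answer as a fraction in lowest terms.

3/8

ABO cross I^A I^A × I^A I^B → offspring phenotypes: 1/2 A, 1/2 AB.
Rh cross +/- × +/- → 3/4 Rh+, 1/4 Rh-.
Independent loci: P(type AB, Rh-positive) = 1/2 × 3/4 = 3/8.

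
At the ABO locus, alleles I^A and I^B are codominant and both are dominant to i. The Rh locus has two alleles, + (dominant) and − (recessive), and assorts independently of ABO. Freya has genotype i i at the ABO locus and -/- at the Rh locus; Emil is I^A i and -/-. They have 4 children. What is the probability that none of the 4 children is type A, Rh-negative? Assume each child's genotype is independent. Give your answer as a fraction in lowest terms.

1/16

ABO cross i i × I^A i → 1/2 O, 1/2 A.
Rh cross -/- × -/- → 1 Rh-; so P(type A, Rh-negative) = 1/2 × 1 = 1/2 per child.
P(not type A, Rh-negative) = 1/2 for one child; (1/2)^4 = 1/16.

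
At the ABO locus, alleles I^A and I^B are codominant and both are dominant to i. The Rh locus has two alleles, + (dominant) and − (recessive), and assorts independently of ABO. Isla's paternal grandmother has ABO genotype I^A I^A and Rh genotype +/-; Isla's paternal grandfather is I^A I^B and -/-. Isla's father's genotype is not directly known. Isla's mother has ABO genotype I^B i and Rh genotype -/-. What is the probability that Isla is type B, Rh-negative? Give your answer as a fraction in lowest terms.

3/16

Isla's father's ABO genotype from I^A I^A × I^A I^B: 1/2 I^A I^A, 1/2 I^A I^B.
Crossing each possibility with the mother I^B i and summing P(type B): 1/2·0 + 1/2·1/2 = 1/4.
Similarly for Rh via the father's Rh distribution: P(Rh-) = 3/4.
Independent loci: 1/4 × 3/4 = 3/16.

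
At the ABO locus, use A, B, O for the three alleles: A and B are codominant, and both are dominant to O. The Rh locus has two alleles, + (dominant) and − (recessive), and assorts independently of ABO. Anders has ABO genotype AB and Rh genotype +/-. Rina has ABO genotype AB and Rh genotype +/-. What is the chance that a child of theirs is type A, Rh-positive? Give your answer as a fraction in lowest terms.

3/16

ABO cross AB × AB → offspring phenotypes: 1/4 A, 1/4 B, 1/2 AB.
Rh cross +/- × +/- → 3/4 Rh+, 1/4 Rh-.
Independent loci: P(type A, Rh-positive) = 1/4 × 3/4 = 3/16.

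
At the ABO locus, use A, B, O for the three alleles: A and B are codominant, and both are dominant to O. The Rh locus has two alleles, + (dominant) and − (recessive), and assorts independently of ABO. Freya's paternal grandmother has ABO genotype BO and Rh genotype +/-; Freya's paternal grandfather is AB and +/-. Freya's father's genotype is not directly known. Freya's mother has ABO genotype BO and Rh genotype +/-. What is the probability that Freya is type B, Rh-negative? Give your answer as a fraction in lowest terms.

5/32

Freya's father's ABO genotype from BO × AB: 1/4 AB, 1/4 AO, 1/4 BB, 1/4 BO.
Crossing each possibility with the mother BO and summing P(type B): 1/4·1/2 + 1/4·1/4 + 1/4·1 + 1/4·3/4 = 5/8.
Similarly for Rh via the father's Rh distribution: P(Rh-) = 1/4.
Independent loci: 5/8 × 1/4 = 5/32.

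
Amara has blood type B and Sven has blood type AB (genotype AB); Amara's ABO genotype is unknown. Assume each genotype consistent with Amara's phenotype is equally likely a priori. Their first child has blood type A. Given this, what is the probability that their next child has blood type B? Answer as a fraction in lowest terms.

1/2

Possible genotypes: Amara ∈ {BB, BO}; Sven ∈ {AB}.
Weight each parental genotype pair by prior × P(type-A child):
  BO × AB: posterior weight 1; P(next child type B) = 1/2.
Weighted sum = 1/2.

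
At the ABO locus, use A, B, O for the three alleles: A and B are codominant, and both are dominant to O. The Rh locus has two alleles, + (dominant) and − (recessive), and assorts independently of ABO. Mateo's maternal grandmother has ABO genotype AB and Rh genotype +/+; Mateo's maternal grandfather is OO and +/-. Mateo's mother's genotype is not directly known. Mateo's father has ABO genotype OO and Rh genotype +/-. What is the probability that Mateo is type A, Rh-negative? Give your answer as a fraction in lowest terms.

Mateo's mother's ABO genotype from AB × OO: 1/2 AO, 1/2 BO.
Crossing each possibility with the father OO and summing P(type A): 1/2·1/2 + 1/2·0 = 1/4.
Similarly for Rh via the mother's Rh distribution: P(Rh-) = 1/8.
Independent loci: 1/4 × 1/8 = 1/32.

1/32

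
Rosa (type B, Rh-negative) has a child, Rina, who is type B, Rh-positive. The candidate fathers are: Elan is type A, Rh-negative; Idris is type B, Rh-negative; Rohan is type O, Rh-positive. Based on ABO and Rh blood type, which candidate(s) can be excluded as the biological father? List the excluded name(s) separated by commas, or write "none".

Elan, Idris

A candidate is excluded only if no genotype consistent with his phenotype could produce a type B, Rh-positive child with a type B, Rh-negative mother.
Elan (type A, Rh-): no genotype consistent with that phenotype can produce a type-B Rh+ child with a type-B mother.
Idris (type B, Rh-): no genotype consistent with that phenotype can produce a type-B Rh+ child with a type-B mother.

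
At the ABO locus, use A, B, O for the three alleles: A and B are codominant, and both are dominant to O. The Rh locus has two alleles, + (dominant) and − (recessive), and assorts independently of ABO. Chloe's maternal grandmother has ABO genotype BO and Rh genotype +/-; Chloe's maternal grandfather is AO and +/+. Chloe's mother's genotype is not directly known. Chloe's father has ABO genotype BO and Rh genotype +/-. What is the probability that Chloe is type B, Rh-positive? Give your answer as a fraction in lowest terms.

7/16

Chloe's mother's ABO genotype from BO × AO: 1/4 AB, 1/4 AO, 1/4 BO, 1/4 OO.
Crossing each possibility with the father BO and summing P(type B): 1/4·1/2 + 1/4·1/4 + 1/4·3/4 + 1/4·1/2 = 1/2.
Similarly for Rh via the mother's Rh distribution: P(Rh+) = 7/8.
Independent loci: 1/2 × 7/8 = 7/16.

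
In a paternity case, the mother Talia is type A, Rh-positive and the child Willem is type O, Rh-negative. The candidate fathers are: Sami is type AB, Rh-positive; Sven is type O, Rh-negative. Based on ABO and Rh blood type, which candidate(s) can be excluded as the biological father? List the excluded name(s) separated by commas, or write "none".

A candidate is excluded only if no genotype consistent with his phenotype could produce a type O, Rh-negative child with a type A, Rh-positive mother.
Sami (type AB, Rh+): no genotype consistent with that phenotype can produce a type-O Rh- child with a type-A mother.

Sami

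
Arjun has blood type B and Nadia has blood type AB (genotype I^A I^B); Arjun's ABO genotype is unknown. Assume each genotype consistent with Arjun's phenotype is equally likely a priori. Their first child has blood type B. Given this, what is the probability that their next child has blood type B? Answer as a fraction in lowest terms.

Possible genotypes: Arjun ∈ {I^B I^B, I^B i}; Nadia ∈ {I^A I^B}.
Weight each parental genotype pair by prior × P(type-B child):
  I^B I^B × I^A I^B: posterior weight 1/2; P(next child type B) = 1/2.
  I^B i × I^A I^B: posterior weight 1/2; P(next child type B) = 1/2.
Weighted sum = 1/2.

1/2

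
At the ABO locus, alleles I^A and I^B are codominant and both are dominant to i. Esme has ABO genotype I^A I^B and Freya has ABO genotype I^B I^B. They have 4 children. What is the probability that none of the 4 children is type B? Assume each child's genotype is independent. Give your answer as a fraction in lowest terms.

1/16

ABO cross I^A I^B × I^B I^B → 1/2 B, 1/2 AB.
So P(type B) = 1/2 per child.
P(not type B) = 1/2 for one child; (1/2)^4 = 1/16.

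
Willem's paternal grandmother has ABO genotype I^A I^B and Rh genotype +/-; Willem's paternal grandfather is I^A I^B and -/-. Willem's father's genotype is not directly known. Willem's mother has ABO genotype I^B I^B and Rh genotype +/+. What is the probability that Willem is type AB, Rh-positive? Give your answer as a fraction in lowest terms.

Willem's father's ABO genotype from I^A I^B × I^A I^B: 1/4 I^A I^A, 1/2 I^A I^B, 1/4 I^B I^B.
Crossing each possibility with the mother I^B I^B and summing P(type AB): 1/4·1 + 1/2·1/2 + 1/4·0 = 1/2.
Similarly for Rh via the father's Rh distribution: P(Rh+) = 1.
Independent loci: 1/2 × 1 = 1/2.

1/2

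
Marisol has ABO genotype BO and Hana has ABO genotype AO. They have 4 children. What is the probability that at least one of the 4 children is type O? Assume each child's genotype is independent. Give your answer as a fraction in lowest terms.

175/256

ABO cross BO × AO → 1/4 O, 1/4 A, 1/4 B, 1/4 AB.
So P(type O) = 1/4 per child.
P(none) = (3/4)^4 = 81/256; P(at least one) = 1 − 81/256 = 175/256.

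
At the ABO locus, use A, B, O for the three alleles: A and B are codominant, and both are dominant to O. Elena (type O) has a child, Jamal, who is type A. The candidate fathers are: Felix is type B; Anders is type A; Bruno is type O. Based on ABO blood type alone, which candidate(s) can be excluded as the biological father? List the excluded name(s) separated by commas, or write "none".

A candidate is excluded only if no genotype consistent with his phenotype could produce a type A child with a type O mother.
Felix (type B): no genotype consistent with that phenotype can produce a type-A child with a type-O mother.
Bruno (type O): no genotype consistent with that phenotype can produce a type-A child with a type-O mother.

Felix, Bruno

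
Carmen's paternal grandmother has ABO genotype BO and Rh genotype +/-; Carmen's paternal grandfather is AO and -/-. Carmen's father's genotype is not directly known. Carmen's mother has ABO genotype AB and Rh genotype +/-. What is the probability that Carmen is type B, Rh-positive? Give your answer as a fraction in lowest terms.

15/64

Carmen's father's ABO genotype from BO × AO: 1/4 AB, 1/4 AO, 1/4 BO, 1/4 OO.
Crossing each possibility with the mother AB and summing P(type B): 1/4·1/4 + 1/4·1/4 + 1/4·1/2 + 1/4·1/2 = 3/8.
Similarly for Rh via the father's Rh distribution: P(Rh+) = 5/8.
Independent loci: 3/8 × 5/8 = 15/64.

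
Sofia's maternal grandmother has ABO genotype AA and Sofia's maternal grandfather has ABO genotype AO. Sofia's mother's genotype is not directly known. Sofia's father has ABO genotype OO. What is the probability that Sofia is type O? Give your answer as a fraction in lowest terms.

Sofia's mother's ABO genotype from AA × AO: 1/2 AA, 1/2 AO.
Crossing each possibility with the father OO and summing P(type O): 1/2·0 + 1/2·1/2 = 1/4.

1/4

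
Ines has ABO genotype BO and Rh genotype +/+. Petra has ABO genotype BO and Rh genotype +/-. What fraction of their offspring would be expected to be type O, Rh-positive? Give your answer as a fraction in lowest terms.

1/4

ABO cross BO × BO → offspring phenotypes: 1/4 O, 3/4 B.
Rh cross +/+ × +/- → 1 Rh+.
Independent loci: P(type O, Rh-positive) = 1/4 × 1 = 1/4.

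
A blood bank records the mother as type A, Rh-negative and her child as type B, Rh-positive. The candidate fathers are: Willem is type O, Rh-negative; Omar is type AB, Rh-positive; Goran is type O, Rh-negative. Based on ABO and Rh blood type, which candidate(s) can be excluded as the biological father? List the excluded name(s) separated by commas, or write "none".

A candidate is excluded only if no genotype consistent with his phenotype could produce a type B, Rh-positive child with a type A, Rh-negative mother.
Willem (type O, Rh-): no genotype consistent with that phenotype can produce a type-B Rh+ child with a type-A mother.
Goran (type O, Rh-): no genotype consistent with that phenotype can produce a type-B Rh+ child with a type-A mother.

Willem, Goran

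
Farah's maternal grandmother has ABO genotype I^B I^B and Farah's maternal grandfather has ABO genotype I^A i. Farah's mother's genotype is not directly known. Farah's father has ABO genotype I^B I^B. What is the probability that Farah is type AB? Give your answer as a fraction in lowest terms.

1/4

Farah's mother's ABO genotype from I^B I^B × I^A i: 1/2 I^A I^B, 1/2 I^B i.
Crossing each possibility with the father I^B I^B and summing P(type AB): 1/2·1/2 + 1/2·0 = 1/4.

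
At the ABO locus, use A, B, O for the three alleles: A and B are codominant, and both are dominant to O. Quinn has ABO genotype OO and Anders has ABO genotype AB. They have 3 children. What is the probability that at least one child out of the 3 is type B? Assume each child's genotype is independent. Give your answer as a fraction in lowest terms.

7/8

ABO cross OO × AB → 1/2 A, 1/2 B.
So P(type B) = 1/2 per child.
P(none) = (1/2)^3 = 1/8; P(at least one) = 1 − 1/8 = 7/8.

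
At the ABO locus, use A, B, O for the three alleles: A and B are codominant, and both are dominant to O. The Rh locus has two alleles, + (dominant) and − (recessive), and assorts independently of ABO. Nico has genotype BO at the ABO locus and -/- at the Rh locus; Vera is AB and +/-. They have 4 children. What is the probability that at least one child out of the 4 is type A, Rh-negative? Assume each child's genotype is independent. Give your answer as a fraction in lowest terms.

ABO cross BO × AB → 1/4 A, 1/2 B, 1/4 AB.
Rh cross -/- × +/- → 1/2 Rh+, 1/2 Rh-; so P(type A, Rh-negative) = 1/4 × 1/2 = 1/8 per child.
P(none) = (7/8)^4 = 2401/4096; P(at least one) = 1 − 2401/4096 = 1695/4096.

1695/4096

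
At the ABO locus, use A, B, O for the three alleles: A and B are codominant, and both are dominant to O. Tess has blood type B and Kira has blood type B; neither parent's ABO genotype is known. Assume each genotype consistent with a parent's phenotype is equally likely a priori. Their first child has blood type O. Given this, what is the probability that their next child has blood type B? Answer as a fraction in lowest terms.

Possible genotypes: Tess ∈ {BB, BO}; Kira ∈ {BB, BO}.
Weight each parental genotype pair by prior × P(type-O child):
  BO × BO: posterior weight 1; P(next child type B) = 3/4.
Weighted sum = 3/4.

3/4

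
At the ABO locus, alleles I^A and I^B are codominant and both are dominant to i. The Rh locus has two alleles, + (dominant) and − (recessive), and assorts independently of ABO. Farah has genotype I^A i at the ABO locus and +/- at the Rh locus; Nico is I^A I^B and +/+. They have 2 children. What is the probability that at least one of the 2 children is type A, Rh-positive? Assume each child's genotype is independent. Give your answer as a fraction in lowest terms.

ABO cross I^A i × I^A I^B → 1/2 A, 1/4 B, 1/4 AB.
Rh cross +/- × +/+ → 1 Rh+; so P(type A, Rh-positive) = 1/2 × 1 = 1/2 per child.
P(none) = (1/2)^2 = 1/4; P(at least one) = 1 − 1/4 = 3/4.

3/4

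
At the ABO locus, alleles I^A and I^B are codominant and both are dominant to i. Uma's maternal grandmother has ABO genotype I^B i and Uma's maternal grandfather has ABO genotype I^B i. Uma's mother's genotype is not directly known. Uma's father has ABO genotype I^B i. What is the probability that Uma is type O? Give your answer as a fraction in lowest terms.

1/4

Uma's mother's ABO genotype from I^B i × I^B i: 1/4 I^B I^B, 1/2 I^B i, 1/4 i i.
Crossing each possibility with the father I^B i and summing P(type O): 1/4·0 + 1/2·1/4 + 1/4·1/2 = 1/4.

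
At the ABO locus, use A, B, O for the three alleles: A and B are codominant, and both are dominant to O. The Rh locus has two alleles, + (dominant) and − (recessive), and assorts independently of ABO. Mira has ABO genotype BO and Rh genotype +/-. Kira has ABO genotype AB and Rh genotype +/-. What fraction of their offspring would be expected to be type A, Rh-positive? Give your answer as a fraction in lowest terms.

ABO cross BO × AB → offspring phenotypes: 1/4 A, 1/2 B, 1/4 AB.
Rh cross +/- × +/- → 3/4 Rh+, 1/4 Rh-.
Independent loci: P(type A, Rh-positive) = 1/4 × 3/4 = 3/16.

3/16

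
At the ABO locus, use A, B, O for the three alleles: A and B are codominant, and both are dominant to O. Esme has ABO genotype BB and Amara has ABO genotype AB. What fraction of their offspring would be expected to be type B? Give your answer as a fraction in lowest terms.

ABO cross BB × AB → offspring phenotypes: 1/2 B, 1/2 AB.
So P(type B) = 1/2.

1/2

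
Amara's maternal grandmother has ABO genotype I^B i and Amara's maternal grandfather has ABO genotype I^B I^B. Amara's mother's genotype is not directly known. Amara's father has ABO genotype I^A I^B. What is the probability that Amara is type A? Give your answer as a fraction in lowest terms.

Amara's mother's ABO genotype from I^B i × I^B I^B: 1/2 I^B I^B, 1/2 I^B i.
Crossing each possibility with the father I^A I^B and summing P(type A): 1/2·0 + 1/2·1/4 = 1/8.

1/8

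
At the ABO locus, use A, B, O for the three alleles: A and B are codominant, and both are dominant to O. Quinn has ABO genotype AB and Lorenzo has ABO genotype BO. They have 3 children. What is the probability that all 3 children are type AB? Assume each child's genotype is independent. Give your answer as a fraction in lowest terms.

ABO cross AB × BO → 1/4 A, 1/2 B, 1/4 AB.
So P(type AB) = 1/4 per child.
All 3 independent: (1/4)^3 = 1/64.

1/64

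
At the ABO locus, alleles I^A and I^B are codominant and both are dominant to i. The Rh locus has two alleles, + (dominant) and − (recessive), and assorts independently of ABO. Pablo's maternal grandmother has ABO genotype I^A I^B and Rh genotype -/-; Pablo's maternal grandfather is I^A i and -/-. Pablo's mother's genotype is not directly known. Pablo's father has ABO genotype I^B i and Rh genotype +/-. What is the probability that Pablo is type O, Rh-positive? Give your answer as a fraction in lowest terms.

Pablo's mother's ABO genotype from I^A I^B × I^A i: 1/4 I^A I^A, 1/4 I^A I^B, 1/4 I^A i, 1/4 I^B i.
Crossing each possibility with the father I^B i and summing P(type O): 1/4·0 + 1/4·0 + 1/4·1/4 + 1/4·1/4 = 1/8.
Similarly for Rh via the mother's Rh distribution: P(Rh+) = 1/2.
Independent loci: 1/8 × 1/2 = 1/16.

1/16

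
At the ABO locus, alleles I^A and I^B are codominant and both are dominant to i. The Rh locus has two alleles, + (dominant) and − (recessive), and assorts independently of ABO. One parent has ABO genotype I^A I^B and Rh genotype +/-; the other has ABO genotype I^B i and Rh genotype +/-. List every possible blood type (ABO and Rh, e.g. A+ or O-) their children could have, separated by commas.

A+, A-, B+, B-, AB+, AB-

Gametes from I^A I^B × I^B i give offspring ABO genotypes I^A I^B, I^A i, I^B I^B, I^B i, i.e. phenotypes A, B, AB.
Rh cross +/- × +/- → phenotypes Rh+, Rh-.
Combining independently: A+, A-, B+, B-, AB+, AB-.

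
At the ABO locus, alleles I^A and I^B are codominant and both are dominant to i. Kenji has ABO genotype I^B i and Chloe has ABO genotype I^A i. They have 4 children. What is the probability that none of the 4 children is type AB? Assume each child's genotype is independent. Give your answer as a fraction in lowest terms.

81/256

ABO cross I^B i × I^A i → 1/4 O, 1/4 A, 1/4 B, 1/4 AB.
So P(type AB) = 1/4 per child.
P(not type AB) = 3/4 for one child; (3/4)^4 = 81/256.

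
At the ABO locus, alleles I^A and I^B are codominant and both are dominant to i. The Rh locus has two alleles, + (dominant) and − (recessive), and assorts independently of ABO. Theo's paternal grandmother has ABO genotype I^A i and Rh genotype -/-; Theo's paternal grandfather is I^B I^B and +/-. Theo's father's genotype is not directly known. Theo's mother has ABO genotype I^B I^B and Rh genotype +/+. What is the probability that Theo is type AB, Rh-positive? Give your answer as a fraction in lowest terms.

Theo's father's ABO genotype from I^A i × I^B I^B: 1/2 I^A I^B, 1/2 I^B i.
Crossing each possibility with the mother I^B I^B and summing P(type AB): 1/2·1/2 + 1/2·0 = 1/4.
Similarly for Rh via the father's Rh distribution: P(Rh+) = 1.
Independent loci: 1/4 × 1 = 1/4.

1/4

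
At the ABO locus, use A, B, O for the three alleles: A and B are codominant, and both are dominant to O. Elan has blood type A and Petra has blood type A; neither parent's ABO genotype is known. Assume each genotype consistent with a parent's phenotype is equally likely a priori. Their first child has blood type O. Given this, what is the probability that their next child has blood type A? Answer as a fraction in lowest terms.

Possible genotypes: Elan ∈ {AA, AO}; Petra ∈ {AA, AO}.
Weight each parental genotype pair by prior × P(type-O child):
  AO × AO: posterior weight 1; P(next child type A) = 3/4.
Weighted sum = 3/4.

3/4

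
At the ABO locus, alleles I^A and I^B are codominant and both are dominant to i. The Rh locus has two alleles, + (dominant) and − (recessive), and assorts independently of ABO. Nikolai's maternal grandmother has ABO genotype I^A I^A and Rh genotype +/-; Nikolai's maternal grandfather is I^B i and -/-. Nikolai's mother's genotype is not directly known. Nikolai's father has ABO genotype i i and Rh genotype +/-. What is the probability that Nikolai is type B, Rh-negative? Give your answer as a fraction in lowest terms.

Nikolai's mother's ABO genotype from I^A I^A × I^B i: 1/2 I^A I^B, 1/2 I^A i.
Crossing each possibility with the father i i and summing P(type B): 1/2·1/2 + 1/2·0 = 1/4.
Similarly for Rh via the mother's Rh distribution: P(Rh-) = 3/8.
Independent loci: 1/4 × 3/8 = 3/32.

3/32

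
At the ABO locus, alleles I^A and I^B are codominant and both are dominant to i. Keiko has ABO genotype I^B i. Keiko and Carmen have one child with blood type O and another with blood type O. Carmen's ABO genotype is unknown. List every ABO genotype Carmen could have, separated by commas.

I^A i, I^B i, i i

For each candidate genotype of Carmen, check whether crossing it with I^B i can produce every observed child phenotype.
  I^A I^A → possible child types {A, AB} ✗
  I^A I^B → possible child types {A, B, AB} ✗
  I^A i → possible child types {O, A, B, AB} ✓
  I^B I^B → possible child types {B} ✗
  I^B i → possible child types {O, B} ✓
  i i → possible child types {O, B} ✓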